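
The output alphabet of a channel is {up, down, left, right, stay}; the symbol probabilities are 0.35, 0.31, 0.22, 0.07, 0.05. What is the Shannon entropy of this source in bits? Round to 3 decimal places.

2.019 bits

H = −Σ pᵢ log₂ pᵢ.
−0.35·log₂(0.35) = 0.5301
−0.31·log₂(0.31) = 0.5238
−0.22·log₂(0.22) = 0.4806
−0.07·log₂(0.07) = 0.2686
−0.05·log₂(0.05) = 0.2161
Sum ≈ 2.0191 → 2.019 bits.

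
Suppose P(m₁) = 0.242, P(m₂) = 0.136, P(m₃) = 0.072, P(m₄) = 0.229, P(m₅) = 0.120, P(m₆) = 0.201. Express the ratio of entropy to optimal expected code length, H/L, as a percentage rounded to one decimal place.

Entropy H = −Σ p log₂ p ≈ 2.4794 bits.
Huffman merges: 9/125+3/25→24/125; 17/125+24/125→41/125; 201/1000+229/1000→43/100; 121/500+41/125→57/100; 43/100+57/100→1. L = 63/25 ≈ 2.5200.
Efficiency = H/L = 2.4794/2.5200 = 98.4%.

98.4%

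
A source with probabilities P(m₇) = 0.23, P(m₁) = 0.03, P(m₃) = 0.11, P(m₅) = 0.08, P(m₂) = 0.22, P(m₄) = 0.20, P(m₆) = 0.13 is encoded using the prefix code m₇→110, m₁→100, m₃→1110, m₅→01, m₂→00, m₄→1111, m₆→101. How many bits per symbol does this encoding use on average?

L̄ = Σ pᵢ·ℓᵢ = 0.23·3 + 0.03·3 + 0.11·4 + 0.08·2 + 0.22·2 + 0.20·4 + 0.13·3 = 3.01 bits/symbol.

3.01 bits/symbol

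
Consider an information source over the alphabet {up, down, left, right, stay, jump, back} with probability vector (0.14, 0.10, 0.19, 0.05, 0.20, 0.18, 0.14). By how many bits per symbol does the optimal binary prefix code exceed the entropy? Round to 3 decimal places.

Entropy H = −Σ p log₂ p ≈ 2.7074 bits.
Huffman merges: 1/20+1/10→3/20; 7/50+7/50→7/25; 3/20+9/50→33/100; 19/100+1/5→39/100; 7/25+33/100→61/100; 39/100+61/100→1. L = 69/25 ≈ 2.7600.
L − H = 2.7600 − 2.7074 = 0.053 bits.

0.053 bits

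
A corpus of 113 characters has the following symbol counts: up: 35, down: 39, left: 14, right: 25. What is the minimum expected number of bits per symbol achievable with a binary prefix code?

Probabilities are the counts divided by 113.
Repeatedly combine the two least-probable nodes; the expected code length is the sum of the merged weights.
merge 14/113 + 25/113 → 39/113
merge 35/113 + 39/113 → 74/113
merge 39/113 + 74/113 → 1
L = 39/113 + 74/113 + 1 = 2 bits/symbol.

2 bits/symbol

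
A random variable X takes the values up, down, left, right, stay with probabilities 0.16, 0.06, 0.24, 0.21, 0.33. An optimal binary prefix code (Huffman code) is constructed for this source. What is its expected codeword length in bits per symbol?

2.22 bits/symbol

Repeatedly combine the two least-probable nodes; the expected code length is the sum of the merged weights.
merge 3/50 + 4/25 → 11/50
merge 21/100 + 11/50 → 43/100
merge 6/25 + 33/100 → 57/100
merge 43/100 + 57/100 → 1
L = 11/50 + 43/100 + 57/100 + 1 = 111/50 = 2.22 bits/symbol.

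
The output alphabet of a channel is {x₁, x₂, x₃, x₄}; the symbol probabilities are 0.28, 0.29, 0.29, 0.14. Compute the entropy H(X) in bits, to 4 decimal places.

H = −Σ pᵢ log₂ pᵢ.
−0.28·log₂(0.28) = 0.5142
−0.29·log₂(0.29) = 0.5179
−0.29·log₂(0.29) = 0.5179
−0.14·log₂(0.14) = 0.3971
Sum ≈ 1.9471 → 1.9471 bits.

1.9471 bits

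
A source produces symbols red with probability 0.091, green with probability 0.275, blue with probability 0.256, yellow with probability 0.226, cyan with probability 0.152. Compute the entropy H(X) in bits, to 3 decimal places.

2.228 bits

H = −Σ pᵢ log₂ pᵢ.
−0.091·log₂(0.091) = 0.3147
−0.275·log₂(0.275) = 0.5122
−0.256·log₂(0.256) = 0.5032
−0.226·log₂(0.226) = 0.4849
−0.152·log₂(0.152) = 0.4131
Sum ≈ 2.2281 → 2.228 bits.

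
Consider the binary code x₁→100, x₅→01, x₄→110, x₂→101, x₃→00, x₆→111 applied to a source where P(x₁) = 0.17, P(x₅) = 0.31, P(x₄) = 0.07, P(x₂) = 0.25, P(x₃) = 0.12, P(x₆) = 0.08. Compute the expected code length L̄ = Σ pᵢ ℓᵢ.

2.57 bits/symbol

L̄ = Σ pᵢ·ℓᵢ = 0.17·3 + 0.31·2 + 0.07·3 + 0.25·3 + 0.12·2 + 0.08·3 = 2.57 bits/symbol.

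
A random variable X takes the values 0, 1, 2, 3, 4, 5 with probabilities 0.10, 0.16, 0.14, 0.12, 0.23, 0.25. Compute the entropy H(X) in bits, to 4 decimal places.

2.5071 bits

H = −Σ pᵢ log₂ pᵢ.
−0.10·log₂(0.10) = 0.3322
−0.16·log₂(0.16) = 0.4230
−0.14·log₂(0.14) = 0.3971
−0.12·log₂(0.12) = 0.3671
−0.23·log₂(0.23) = 0.4877
−0.25·log₂(0.25) = 0.5000
Sum ≈ 2.5071 → 2.5071 bits.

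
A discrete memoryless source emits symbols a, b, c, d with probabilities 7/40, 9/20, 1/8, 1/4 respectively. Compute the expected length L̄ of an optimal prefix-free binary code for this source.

1.85 bits/symbol

Repeatedly combine the two least-probable nodes; the expected code length is the sum of the merged weights.
merge 1/8 + 7/40 → 3/10
merge 1/4 + 3/10 → 11/20
merge 9/20 + 11/20 → 1
L = 3/10 + 11/20 + 1 = 37/20 = 1.85 bits/symbol.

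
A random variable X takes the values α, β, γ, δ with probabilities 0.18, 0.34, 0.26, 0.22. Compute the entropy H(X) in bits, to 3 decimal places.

1.960 bits

H = −Σ pᵢ log₂ pᵢ.
−0.18·log₂(0.18) = 0.4453
−0.34·log₂(0.34) = 0.5292
−0.26·log₂(0.26) = 0.5053
−0.22·log₂(0.22) = 0.4806
Sum ≈ 1.9603 → 1.960 bits.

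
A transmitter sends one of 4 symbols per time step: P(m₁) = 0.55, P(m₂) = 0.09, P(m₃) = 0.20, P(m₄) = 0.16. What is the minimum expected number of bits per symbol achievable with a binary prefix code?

Repeatedly combine the two least-probable nodes; the expected code length is the sum of the merged weights.
merge 9/100 + 4/25 → 1/4
merge 1/5 + 1/4 → 9/20
merge 9/20 + 11/20 → 1
L = 1/4 + 9/20 + 1 = 17/10 = 1.7 bits/symbol.

1.7 bits/symbol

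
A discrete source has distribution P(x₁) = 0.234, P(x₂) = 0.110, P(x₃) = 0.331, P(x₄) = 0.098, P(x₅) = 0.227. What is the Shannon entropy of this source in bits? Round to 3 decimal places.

H = −Σ pᵢ log₂ pᵢ.
−0.234·log₂(0.234) = 0.4903
−0.110·log₂(0.110) = 0.3503
−0.331·log₂(0.331) = 0.5280
−0.098·log₂(0.098) = 0.3284
−0.227·log₂(0.227) = 0.4856
Sum ≈ 2.1826 → 2.183 bits.

2.183 bits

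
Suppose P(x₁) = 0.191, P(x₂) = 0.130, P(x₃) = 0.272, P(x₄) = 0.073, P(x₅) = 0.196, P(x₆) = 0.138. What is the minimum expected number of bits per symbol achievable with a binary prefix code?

Repeatedly combine the two least-probable nodes; the expected code length is the sum of the merged weights.
merge 73/1000 + 13/100 → 203/1000
merge 69/500 + 191/1000 → 329/1000
merge 49/250 + 203/1000 → 399/1000
merge 34/125 + 329/1000 → 601/1000
merge 399/1000 + 601/1000 → 1
L = 203/1000 + 329/1000 + 399/1000 + 601/1000 + 1 = 633/250 = 2.532 bits/symbol.

2.532 bits/symbol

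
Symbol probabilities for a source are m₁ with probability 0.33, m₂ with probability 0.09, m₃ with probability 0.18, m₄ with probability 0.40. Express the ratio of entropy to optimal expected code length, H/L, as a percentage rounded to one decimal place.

97.0%

Entropy H = −Σ p log₂ p ≈ 1.8146 bits.
Huffman merges: 9/100+9/50→27/100; 27/100+33/100→3/5; 2/5+3/5→1. L = 187/100 ≈ 1.8700.
Efficiency = H/L = 1.8146/1.8700 = 97.0%.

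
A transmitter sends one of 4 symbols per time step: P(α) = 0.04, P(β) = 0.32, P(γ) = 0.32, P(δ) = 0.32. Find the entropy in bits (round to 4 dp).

H = −Σ pᵢ log₂ pᵢ.
−0.04·log₂(0.04) = 0.1858
−0.32·log₂(0.32) = 0.5260
−0.32·log₂(0.32) = 0.5260
−0.32·log₂(0.32) = 0.5260
Sum ≈ 1.7639 → 1.7639 bits.

1.7639 bits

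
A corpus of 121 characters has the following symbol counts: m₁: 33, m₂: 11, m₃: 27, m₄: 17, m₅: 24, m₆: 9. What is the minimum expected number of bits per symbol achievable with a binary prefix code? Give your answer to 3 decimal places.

2.471 bits/symbol

Probabilities are the counts divided by 121.
Repeatedly combine the two least-probable nodes; the expected code length is the sum of the merged weights.
merge 9/121 + 1/11 → 20/121
merge 17/121 + 20/121 → 37/121
merge 24/121 + 27/121 → 51/121
merge 3/11 + 37/121 → 70/121
merge 51/121 + 70/121 → 1
L = 20/121 + 37/121 + 51/121 + 70/121 + 1 = 299/121 ≈ 2.471 bits/symbol.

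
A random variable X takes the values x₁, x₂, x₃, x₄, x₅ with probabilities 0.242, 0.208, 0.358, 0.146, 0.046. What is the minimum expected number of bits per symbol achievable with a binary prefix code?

2.192 bits/symbol

Repeatedly combine the two least-probable nodes; the expected code length is the sum of the merged weights.
merge 23/500 + 73/500 → 24/125
merge 24/125 + 26/125 → 2/5
merge 121/500 + 179/500 → 3/5
merge 2/5 + 3/5 → 1
L = 24/125 + 2/5 + 3/5 + 1 = 274/125 = 2.192 bits/symbol.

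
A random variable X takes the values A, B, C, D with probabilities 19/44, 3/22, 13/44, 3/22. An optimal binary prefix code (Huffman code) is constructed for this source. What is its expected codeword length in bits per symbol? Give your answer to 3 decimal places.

Repeatedly combine the two least-probable nodes; the expected code length is the sum of the merged weights.
merge 3/22 + 3/22 → 3/11
merge 3/11 + 13/44 → 25/44
merge 19/44 + 25/44 → 1
L = 3/11 + 25/44 + 1 = 81/44 ≈ 1.841 bits/symbol.

1.841 bits/symbol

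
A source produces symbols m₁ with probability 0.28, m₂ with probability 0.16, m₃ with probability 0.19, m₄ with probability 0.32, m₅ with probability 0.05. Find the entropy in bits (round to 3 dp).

2.135 bits

H = −Σ pᵢ log₂ pᵢ.
−0.28·log₂(0.28) = 0.5142
−0.16·log₂(0.16) = 0.4230
−0.19·log₂(0.19) = 0.4552
−0.32·log₂(0.32) = 0.5260
−0.05·log₂(0.05) = 0.2161
Sum ≈ 2.1346 → 2.135 bits.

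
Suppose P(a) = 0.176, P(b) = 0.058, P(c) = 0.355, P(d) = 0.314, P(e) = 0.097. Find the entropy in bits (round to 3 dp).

H = −Σ pᵢ log₂ pᵢ.
−0.176·log₂(0.176) = 0.4411
−0.058·log₂(0.058) = 0.2383
−0.355·log₂(0.355) = 0.5304
−0.314·log₂(0.314) = 0.5247
−0.097·log₂(0.097) = 0.3265
Sum ≈ 2.0610 → 2.061 bits.

2.061 bits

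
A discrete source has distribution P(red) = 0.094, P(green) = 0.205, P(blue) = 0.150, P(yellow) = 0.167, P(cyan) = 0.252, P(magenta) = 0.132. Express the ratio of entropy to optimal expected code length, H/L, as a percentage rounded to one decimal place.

99.0%

Entropy H = −Σ p log₂ p ≈ 2.5178 bits.
Huffman merges: 47/500+33/250→113/500; 3/20+167/1000→317/1000; 41/200+113/500→431/1000; 63/250+317/1000→569/1000; 431/1000+569/1000→1. L = 2543/1000 ≈ 2.5430.
Efficiency = H/L = 2.5178/2.5430 = 99.0%.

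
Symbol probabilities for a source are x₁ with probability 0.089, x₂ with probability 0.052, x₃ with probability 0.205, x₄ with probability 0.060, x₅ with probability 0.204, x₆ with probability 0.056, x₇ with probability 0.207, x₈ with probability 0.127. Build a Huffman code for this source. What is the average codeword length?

Repeatedly combine the two least-probable nodes; the expected code length is the sum of the merged weights.
merge 13/250 + 7/125 → 27/250
merge 3/50 + 89/1000 → 149/1000
merge 27/250 + 127/1000 → 47/200
merge 149/1000 + 51/250 → 353/1000
merge 41/200 + 207/1000 → 103/250
merge 47/200 + 353/1000 → 147/250
merge 103/250 + 147/250 → 1
L = 27/250 + 149/1000 + 47/200 + 353/1000 + 103/250 + 147/250 + 1 = 569/200 = 2.845 bits/symbol.

2.845 bits/symbol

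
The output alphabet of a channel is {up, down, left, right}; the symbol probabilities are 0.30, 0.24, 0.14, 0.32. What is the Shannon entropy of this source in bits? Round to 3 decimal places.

1.938 bits

H = −Σ pᵢ log₂ pᵢ.
−0.30·log₂(0.30) = 0.5211
−0.24·log₂(0.24) = 0.4941
−0.14·log₂(0.14) = 0.3971
−0.32·log₂(0.32) = 0.5260
Sum ≈ 1.9384 → 1.938 bits.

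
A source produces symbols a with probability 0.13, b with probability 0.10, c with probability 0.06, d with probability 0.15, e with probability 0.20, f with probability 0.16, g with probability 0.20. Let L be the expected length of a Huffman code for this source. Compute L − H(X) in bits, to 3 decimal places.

0.039 bits

Entropy H = −Σ p log₂ p ≈ 2.7207 bits.
Huffman merges: 3/50+1/10→4/25; 13/100+3/20→7/25; 4/25+4/25→8/25; 1/5+1/5→2/5; 7/25+8/25→3/5; 2/5+3/5→1. L = 69/25 ≈ 2.7600.
L − H = 2.7600 − 2.7207 = 0.039 bits.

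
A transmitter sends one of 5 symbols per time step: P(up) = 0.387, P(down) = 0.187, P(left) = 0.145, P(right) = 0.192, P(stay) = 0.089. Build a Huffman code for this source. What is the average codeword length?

2.226 bits/symbol

Repeatedly combine the two least-probable nodes; the expected code length is the sum of the merged weights.
merge 89/1000 + 29/200 → 117/500
merge 187/1000 + 24/125 → 379/1000
merge 117/500 + 379/1000 → 613/1000
merge 387/1000 + 613/1000 → 1
L = 117/500 + 379/1000 + 613/1000 + 1 = 1113/500 = 2.226 bits/symbol.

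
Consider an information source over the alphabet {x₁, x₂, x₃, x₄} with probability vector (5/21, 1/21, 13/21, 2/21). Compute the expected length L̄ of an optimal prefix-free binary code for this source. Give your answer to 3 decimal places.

Repeatedly combine the two least-probable nodes; the expected code length is the sum of the merged weights.
merge 1/21 + 2/21 → 1/7
merge 1/7 + 5/21 → 8/21
merge 8/21 + 13/21 → 1
L = 1/7 + 8/21 + 1 = 32/21 ≈ 1.524 bits/symbol.

1.524 bits/symbol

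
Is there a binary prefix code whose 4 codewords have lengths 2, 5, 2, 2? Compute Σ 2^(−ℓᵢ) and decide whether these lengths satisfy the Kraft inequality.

0.78125; yes

With common denominator 2^5 = 32: Σ 2^(−ℓᵢ) = 8/32 + 1/32 + 8/32 + 8/32 = 25/32 = 0.78125.
Kraft's inequality requires Σ ≤ 1; here Σ = 0.78125 ≤ 1, so such a prefix code exists.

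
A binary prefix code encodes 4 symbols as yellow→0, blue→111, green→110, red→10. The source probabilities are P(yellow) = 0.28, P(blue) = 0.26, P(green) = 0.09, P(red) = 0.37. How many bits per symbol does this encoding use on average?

L̄ = Σ pᵢ·ℓᵢ = 0.28·1 + 0.26·3 + 0.09·3 + 0.37·2 = 2.07 bits/symbol.

2.07 bits/symbol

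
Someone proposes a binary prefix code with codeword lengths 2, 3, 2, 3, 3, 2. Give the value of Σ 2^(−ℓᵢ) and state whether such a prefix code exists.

With common denominator 2^3 = 8: Σ 2^(−ℓᵢ) = 2/8 + 1/8 + 2/8 + 1/8 + 1/8 + 2/8 = 9/8 = 1.125.
Kraft's inequality requires Σ ≤ 1; here Σ = 1.125 > 1, so no such prefix code exists.

1.125; no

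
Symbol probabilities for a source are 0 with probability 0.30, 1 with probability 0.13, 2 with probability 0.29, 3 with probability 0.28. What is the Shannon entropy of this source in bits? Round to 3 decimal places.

H = −Σ pᵢ log₂ pᵢ.
−0.30·log₂(0.30) = 0.5211
−0.13·log₂(0.13) = 0.3826
−0.29·log₂(0.29) = 0.5179
−0.28·log₂(0.28) = 0.5142
Sum ≈ 1.9359 → 1.936 bits.

1.936 bits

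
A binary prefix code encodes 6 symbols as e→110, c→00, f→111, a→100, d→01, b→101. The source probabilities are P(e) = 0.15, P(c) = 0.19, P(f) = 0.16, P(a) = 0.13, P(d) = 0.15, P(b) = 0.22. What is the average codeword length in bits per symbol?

L̄ = Σ pᵢ·ℓᵢ = 0.15·3 + 0.19·2 + 0.16·3 + 0.13·3 + 0.15·2 + 0.22·3 = 2.66 bits/symbol.

2.66 bits/symbol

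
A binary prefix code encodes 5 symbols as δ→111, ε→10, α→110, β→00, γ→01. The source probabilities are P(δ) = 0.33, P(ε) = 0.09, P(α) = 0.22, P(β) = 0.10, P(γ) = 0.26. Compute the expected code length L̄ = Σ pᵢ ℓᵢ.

2.55 bits/symbol

L̄ = Σ pᵢ·ℓᵢ = 0.33·3 + 0.09·2 + 0.22·3 + 0.10·2 + 0.26·2 = 2.55 bits/symbol.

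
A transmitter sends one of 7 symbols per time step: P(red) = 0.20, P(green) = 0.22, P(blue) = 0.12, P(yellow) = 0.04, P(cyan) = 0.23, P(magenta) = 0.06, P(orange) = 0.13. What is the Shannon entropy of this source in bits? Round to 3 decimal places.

H = −Σ pᵢ log₂ pᵢ.
−0.20·log₂(0.20) = 0.4644
−0.22·log₂(0.22) = 0.4806
−0.12·log₂(0.12) = 0.3671
−0.04·log₂(0.04) = 0.1858
−0.23·log₂(0.23) = 0.4877
−0.06·log₂(0.06) = 0.2435
−0.13·log₂(0.13) = 0.3826
Sum ≈ 2.6116 → 2.612 bits.

2.612 bits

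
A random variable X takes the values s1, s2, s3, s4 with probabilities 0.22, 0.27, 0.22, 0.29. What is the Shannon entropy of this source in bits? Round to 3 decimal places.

H = −Σ pᵢ log₂ pᵢ.
−0.22·log₂(0.22) = 0.4806
−0.27·log₂(0.27) = 0.5100
−0.22·log₂(0.22) = 0.4806
−0.29·log₂(0.29) = 0.5179
Sum ≈ 1.9891 → 1.989 bits.

1.989 bits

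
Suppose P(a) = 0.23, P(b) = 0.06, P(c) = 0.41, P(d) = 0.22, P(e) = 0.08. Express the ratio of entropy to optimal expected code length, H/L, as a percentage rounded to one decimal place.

Entropy H = −Σ p log₂ p ≈ 2.0307 bits.
Huffman merges: 3/50+2/25→7/50; 7/50+11/50→9/25; 23/100+9/25→59/100; 41/100+59/100→1. L = 209/100 ≈ 2.0900.
Efficiency = H/L = 2.0307/2.0900 = 97.2%.

97.2%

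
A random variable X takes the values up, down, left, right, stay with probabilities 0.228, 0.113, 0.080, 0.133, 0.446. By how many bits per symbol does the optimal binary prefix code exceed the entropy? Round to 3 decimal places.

Entropy H = −Σ p log₂ p ≈ 2.0399 bits.
Huffman merges: 2/25+113/1000→193/1000; 133/1000+193/1000→163/500; 57/250+163/500→277/500; 223/500+277/500→1. L = 2073/1000 ≈ 2.0730.
L − H = 2.0730 − 2.0399 = 0.033 bits.

0.033 bits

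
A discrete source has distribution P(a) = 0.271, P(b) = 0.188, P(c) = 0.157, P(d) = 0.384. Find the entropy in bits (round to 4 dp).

H = −Σ pᵢ log₂ pᵢ.
−0.271·log₂(0.271) = 0.5105
−0.188·log₂(0.188) = 0.4533
−0.157·log₂(0.157) = 0.4194
−0.384·log₂(0.384) = 0.5302
Sum ≈ 1.9134 → 1.9134 bits.

1.9134 bits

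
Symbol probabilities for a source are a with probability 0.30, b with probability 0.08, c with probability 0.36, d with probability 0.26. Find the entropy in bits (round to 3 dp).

1.849 bits

H = −Σ pᵢ log₂ pᵢ.
−0.30·log₂(0.30) = 0.5211
−0.08·log₂(0.08) = 0.2915
−0.36·log₂(0.36) = 0.5306
−0.26·log₂(0.26) = 0.5053
Sum ≈ 1.8485 → 1.849 bits.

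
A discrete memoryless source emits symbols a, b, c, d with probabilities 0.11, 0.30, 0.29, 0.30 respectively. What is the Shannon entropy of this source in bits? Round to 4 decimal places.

1.9104 bits

H = −Σ pᵢ log₂ pᵢ.
−0.11·log₂(0.11) = 0.3503
−0.30·log₂(0.30) = 0.5211
−0.29·log₂(0.29) = 0.5179
−0.30·log₂(0.30) = 0.5211
Sum ≈ 1.9104 → 1.9104 bits.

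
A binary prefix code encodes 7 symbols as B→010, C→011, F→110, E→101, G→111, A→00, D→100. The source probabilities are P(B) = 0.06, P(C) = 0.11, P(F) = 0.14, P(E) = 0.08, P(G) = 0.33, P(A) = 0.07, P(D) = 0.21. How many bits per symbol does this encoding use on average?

L̄ = Σ pᵢ·ℓᵢ = 0.06·3 + 0.11·3 + 0.14·3 + 0.08·3 + 0.33·3 + 0.07·2 + 0.21·3 = 2.93 bits/symbol.

2.93 bits/symbol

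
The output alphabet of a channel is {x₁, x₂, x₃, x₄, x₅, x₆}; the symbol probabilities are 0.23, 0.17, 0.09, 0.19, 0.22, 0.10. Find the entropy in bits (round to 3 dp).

2.503 bits

H = −Σ pᵢ log₂ pᵢ.
−0.23·log₂(0.23) = 0.4877
−0.17·log₂(0.17) = 0.4346
−0.09·log₂(0.09) = 0.3127
−0.19·log₂(0.19) = 0.4552
−0.22·log₂(0.22) = 0.4806
−0.10·log₂(0.10) = 0.3322
Sum ≈ 2.5029 → 2.503 bits.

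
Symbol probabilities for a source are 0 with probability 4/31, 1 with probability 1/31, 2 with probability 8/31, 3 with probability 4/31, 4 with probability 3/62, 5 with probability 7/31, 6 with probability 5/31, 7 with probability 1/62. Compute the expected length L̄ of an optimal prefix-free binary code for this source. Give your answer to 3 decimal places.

2.661 bits/symbol

Repeatedly combine the two least-probable nodes; the expected code length is the sum of the merged weights.
merge 1/62 + 1/31 → 3/62
merge 3/62 + 3/62 → 3/31
merge 3/31 + 4/31 → 7/31
merge 4/31 + 5/31 → 9/31
merge 7/31 + 7/31 → 14/31
merge 8/31 + 9/31 → 17/31
merge 14/31 + 17/31 → 1
L = 3/62 + 3/31 + 7/31 + 9/31 + 14/31 + 17/31 + 1 = 165/62 ≈ 2.661 bits/symbol.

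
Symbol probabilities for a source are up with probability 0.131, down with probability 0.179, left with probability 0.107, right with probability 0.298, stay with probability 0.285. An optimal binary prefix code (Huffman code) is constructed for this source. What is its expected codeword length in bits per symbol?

Repeatedly combine the two least-probable nodes; the expected code length is the sum of the merged weights.
merge 107/1000 + 131/1000 → 119/500
merge 179/1000 + 119/500 → 417/1000
merge 57/200 + 149/500 → 583/1000
merge 417/1000 + 583/1000 → 1
L = 119/500 + 417/1000 + 583/1000 + 1 = 1119/500 = 2.238 bits/symbol.

2.238 bits/symbol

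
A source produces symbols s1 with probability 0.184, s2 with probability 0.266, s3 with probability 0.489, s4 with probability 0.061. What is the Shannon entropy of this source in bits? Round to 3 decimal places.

H = −Σ pᵢ log₂ pᵢ.
−0.184·log₂(0.184) = 0.4494
−0.266·log₂(0.266) = 0.5082
−0.489·log₂(0.489) = 0.5047
−0.061·log₂(0.061) = 0.2461
Sum ≈ 1.7084 → 1.708 bits.

1.708 bits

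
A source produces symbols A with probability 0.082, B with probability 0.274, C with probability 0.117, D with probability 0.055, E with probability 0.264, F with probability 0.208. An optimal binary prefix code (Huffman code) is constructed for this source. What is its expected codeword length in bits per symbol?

Repeatedly combine the two least-probable nodes; the expected code length is the sum of the merged weights.
merge 11/200 + 41/500 → 137/1000
merge 117/1000 + 137/1000 → 127/500
merge 26/125 + 127/500 → 231/500
merge 33/125 + 137/500 → 269/500
merge 231/500 + 269/500 → 1
L = 137/1000 + 127/500 + 231/500 + 269/500 + 1 = 2391/1000 = 2.391 bits/symbol.

2.391 bits/symbol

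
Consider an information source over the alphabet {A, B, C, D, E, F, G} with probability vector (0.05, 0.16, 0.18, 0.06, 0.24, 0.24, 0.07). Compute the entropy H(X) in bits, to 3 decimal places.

2.585 bits

H = −Σ pᵢ log₂ pᵢ.
−0.05·log₂(0.05) = 0.2161
−0.16·log₂(0.16) = 0.4230
−0.18·log₂(0.18) = 0.4453
−0.06·log₂(0.06) = 0.2435
−0.24·log₂(0.24) = 0.4941
−0.24·log₂(0.24) = 0.4941
−0.07·log₂(0.07) = 0.2686
Sum ≈ 2.5848 → 2.585 bits.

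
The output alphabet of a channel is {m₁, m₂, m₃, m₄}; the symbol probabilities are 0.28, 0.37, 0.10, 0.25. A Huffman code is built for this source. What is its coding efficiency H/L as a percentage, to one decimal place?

94.8%

Entropy H = −Σ p log₂ p ≈ 1.8771 bits.
Huffman merges: 1/10+1/4→7/20; 7/25+7/20→63/100; 37/100+63/100→1. L = 99/50 ≈ 1.9800.
Efficiency = H/L = 1.8771/1.9800 = 94.8%.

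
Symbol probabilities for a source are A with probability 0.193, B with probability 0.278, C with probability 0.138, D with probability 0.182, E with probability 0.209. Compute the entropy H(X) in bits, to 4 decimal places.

2.2851 bits

H = −Σ pᵢ log₂ pᵢ.
−0.193·log₂(0.193) = 0.4581
−0.278·log₂(0.278) = 0.5134
−0.138·log₂(0.138) = 0.3943
−0.182·log₂(0.182) = 0.4474
−0.209·log₂(0.209) = 0.4720
Sum ≈ 2.2851 → 2.2851 bits.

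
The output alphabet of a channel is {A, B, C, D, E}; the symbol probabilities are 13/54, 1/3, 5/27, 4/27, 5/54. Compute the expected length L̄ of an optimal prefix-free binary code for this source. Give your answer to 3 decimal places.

Repeatedly combine the two least-probable nodes; the expected code length is the sum of the merged weights.
merge 5/54 + 4/27 → 13/54
merge 5/27 + 13/54 → 23/54
merge 13/54 + 1/3 → 31/54
merge 23/54 + 31/54 → 1
L = 13/54 + 23/54 + 31/54 + 1 = 121/54 ≈ 2.241 bits/symbol.

2.241 bits/symbol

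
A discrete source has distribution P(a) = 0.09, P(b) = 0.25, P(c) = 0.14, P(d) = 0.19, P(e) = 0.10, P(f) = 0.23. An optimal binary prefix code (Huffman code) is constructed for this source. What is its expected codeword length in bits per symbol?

2.52 bits/symbol

Repeatedly combine the two least-probable nodes; the expected code length is the sum of the merged weights.
merge 9/100 + 1/10 → 19/100
merge 7/50 + 19/100 → 33/100
merge 19/100 + 23/100 → 21/50
merge 1/4 + 33/100 → 29/50
merge 21/50 + 29/50 → 1
L = 19/100 + 33/100 + 21/50 + 29/50 + 1 = 63/25 = 2.52 bits/symbol.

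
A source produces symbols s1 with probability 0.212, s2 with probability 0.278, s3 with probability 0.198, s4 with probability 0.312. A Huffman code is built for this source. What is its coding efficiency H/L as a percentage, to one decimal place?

Entropy H = −Σ p log₂ p ≈ 1.9747 bits.
Huffman merges: 99/500+53/250→41/100; 139/500+39/125→59/100; 41/100+59/100→1. L = 2 ≈ 2.0000.
Efficiency = H/L = 1.9747/2.0000 = 98.7%.

98.7%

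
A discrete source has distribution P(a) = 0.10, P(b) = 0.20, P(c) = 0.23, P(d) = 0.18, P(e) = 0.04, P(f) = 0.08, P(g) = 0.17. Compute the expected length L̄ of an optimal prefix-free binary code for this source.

2.69 bits/symbol

Repeatedly combine the two least-probable nodes; the expected code length is the sum of the merged weights.
merge 1/25 + 2/25 → 3/25
merge 1/10 + 3/25 → 11/50
merge 17/100 + 9/50 → 7/20
merge 1/5 + 11/50 → 21/50
merge 23/100 + 7/20 → 29/50
merge 21/50 + 29/50 → 1
L = 3/25 + 11/50 + 7/20 + 21/50 + 29/50 + 1 = 269/100 = 2.69 bits/symbol.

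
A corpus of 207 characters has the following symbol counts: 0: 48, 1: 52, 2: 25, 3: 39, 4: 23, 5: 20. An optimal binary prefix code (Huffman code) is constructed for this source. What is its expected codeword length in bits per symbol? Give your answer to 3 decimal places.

Probabilities are the counts divided by 207.
Repeatedly combine the two least-probable nodes; the expected code length is the sum of the merged weights.
merge 20/207 + 1/9 → 43/207
merge 25/207 + 13/69 → 64/207
merge 43/207 + 16/69 → 91/207
merge 52/207 + 64/207 → 116/207
merge 91/207 + 116/207 → 1
L = 43/207 + 64/207 + 91/207 + 116/207 + 1 = 521/207 ≈ 2.517 bits/symbol.

2.517 bits/symbol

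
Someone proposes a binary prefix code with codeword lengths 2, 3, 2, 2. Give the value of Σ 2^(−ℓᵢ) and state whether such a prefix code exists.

0.875; yes

With common denominator 2^3 = 8: Σ 2^(−ℓᵢ) = 2/8 + 1/8 + 2/8 + 2/8 = 7/8 = 0.875.
Kraft's inequality requires Σ ≤ 1; here Σ = 0.875 ≤ 1, so such a prefix code exists.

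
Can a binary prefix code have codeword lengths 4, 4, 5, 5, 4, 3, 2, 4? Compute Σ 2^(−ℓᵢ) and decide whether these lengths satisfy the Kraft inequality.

0.6875; yes

With common denominator 2^5 = 32: Σ 2^(−ℓᵢ) = 2/32 + 2/32 + 1/32 + 1/32 + 2/32 + 4/32 + 8/32 + 2/32 = 22/32 = 0.6875.
Kraft's inequality requires Σ ≤ 1; here Σ = 0.6875 ≤ 1, so such a prefix code exists.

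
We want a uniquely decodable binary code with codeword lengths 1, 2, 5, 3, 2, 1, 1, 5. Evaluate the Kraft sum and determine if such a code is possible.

With common denominator 2^5 = 32: Σ 2^(−ℓᵢ) = 16/32 + 8/32 + 1/32 + 4/32 + 8/32 + 16/32 + 16/32 + 1/32 = 70/32 = 2.1875.
Kraft's inequality requires Σ ≤ 1; here Σ = 2.1875 > 1, so no such prefix code exists.

2.1875; no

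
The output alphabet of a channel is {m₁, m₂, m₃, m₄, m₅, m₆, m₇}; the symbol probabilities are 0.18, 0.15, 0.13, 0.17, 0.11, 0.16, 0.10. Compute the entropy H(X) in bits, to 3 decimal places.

H = −Σ pᵢ log₂ pᵢ.
−0.18·log₂(0.18) = 0.4453
−0.15·log₂(0.15) = 0.4105
−0.13·log₂(0.13) = 0.3826
−0.17·log₂(0.17) = 0.4346
−0.11·log₂(0.11) = 0.3503
−0.16·log₂(0.16) = 0.4230
−0.10·log₂(0.10) = 0.3322
Sum ≈ 2.7786 → 2.779 bits.

2.779 bits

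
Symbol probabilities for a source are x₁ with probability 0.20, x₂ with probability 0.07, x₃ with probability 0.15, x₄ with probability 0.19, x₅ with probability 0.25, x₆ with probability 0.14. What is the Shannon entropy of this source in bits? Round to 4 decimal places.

2.4958 bits

H = −Σ pᵢ log₂ pᵢ.
−0.20·log₂(0.20) = 0.4644
−0.07·log₂(0.07) = 0.2686
−0.15·log₂(0.15) = 0.4105
−0.19·log₂(0.19) = 0.4552
−0.25·log₂(0.25) = 0.5000
−0.14·log₂(0.14) = 0.3971
Sum ≈ 2.4958 → 2.4958 bits.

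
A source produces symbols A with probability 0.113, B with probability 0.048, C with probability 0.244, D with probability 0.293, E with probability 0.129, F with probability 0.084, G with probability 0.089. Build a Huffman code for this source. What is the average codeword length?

2.595 bits/symbol

Repeatedly combine the two least-probable nodes; the expected code length is the sum of the merged weights.
merge 6/125 + 21/250 → 33/250
merge 89/1000 + 113/1000 → 101/500
merge 129/1000 + 33/250 → 261/1000
merge 101/500 + 61/250 → 223/500
merge 261/1000 + 293/1000 → 277/500
merge 223/500 + 277/500 → 1
L = 33/250 + 101/500 + 261/1000 + 223/500 + 277/500 + 1 = 519/200 = 2.595 bits/symbol.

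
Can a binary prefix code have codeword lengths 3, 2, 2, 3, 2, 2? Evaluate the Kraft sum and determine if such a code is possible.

With common denominator 2^3 = 8: Σ 2^(−ℓᵢ) = 1/8 + 2/8 + 2/8 + 1/8 + 2/8 + 2/8 = 10/8 = 1.25.
Kraft's inequality requires Σ ≤ 1; here Σ = 1.25 > 1, so no such prefix code exists.

1.25; no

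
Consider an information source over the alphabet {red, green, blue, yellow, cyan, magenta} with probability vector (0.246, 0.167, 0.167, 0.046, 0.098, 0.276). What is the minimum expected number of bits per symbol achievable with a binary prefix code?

2.455 bits/symbol

Repeatedly combine the two least-probable nodes; the expected code length is the sum of the merged weights.
merge 23/500 + 49/500 → 18/125
merge 18/125 + 167/1000 → 311/1000
merge 167/1000 + 123/500 → 413/1000
merge 69/250 + 311/1000 → 587/1000
merge 413/1000 + 587/1000 → 1
L = 18/125 + 311/1000 + 413/1000 + 587/1000 + 1 = 491/200 = 2.455 bits/symbol.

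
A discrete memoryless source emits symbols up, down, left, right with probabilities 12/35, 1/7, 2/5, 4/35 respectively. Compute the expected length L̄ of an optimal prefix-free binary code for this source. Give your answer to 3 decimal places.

Repeatedly combine the two least-probable nodes; the expected code length is the sum of the merged weights.
merge 4/35 + 1/7 → 9/35
merge 9/35 + 12/35 → 3/5
merge 2/5 + 3/5 → 1
L = 9/35 + 3/5 + 1 = 13/7 ≈ 1.857 bits/symbol.

1.857 bits/symbol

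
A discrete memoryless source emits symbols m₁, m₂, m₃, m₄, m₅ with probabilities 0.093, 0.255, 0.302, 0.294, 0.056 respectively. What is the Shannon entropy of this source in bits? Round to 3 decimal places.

H = −Σ pᵢ log₂ pᵢ.
−0.093·log₂(0.093) = 0.3187
−0.255·log₂(0.255) = 0.5027
−0.302·log₂(0.302) = 0.5217
−0.294·log₂(0.294) = 0.5192
−0.056·log₂(0.056) = 0.2329
Sum ≈ 2.0952 → 2.095 bits.

2.095 bits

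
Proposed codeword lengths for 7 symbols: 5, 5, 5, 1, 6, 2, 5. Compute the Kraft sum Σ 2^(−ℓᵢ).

With common denominator 2^6 = 64: Σ 2^(−ℓᵢ) = 2/64 + 2/64 + 2/64 + 32/64 + 1/64 + 16/64 + 2/64 = 57/64 = 0.890625.

0.890625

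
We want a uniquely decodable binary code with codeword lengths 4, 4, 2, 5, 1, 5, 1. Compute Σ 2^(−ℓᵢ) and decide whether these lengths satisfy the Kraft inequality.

With common denominator 2^5 = 32: Σ 2^(−ℓᵢ) = 2/32 + 2/32 + 8/32 + 1/32 + 16/32 + 1/32 + 16/32 = 46/32 = 1.4375.
Kraft's inequality requires Σ ≤ 1; here Σ = 1.4375 > 1, so no such prefix code exists.

1.4375; no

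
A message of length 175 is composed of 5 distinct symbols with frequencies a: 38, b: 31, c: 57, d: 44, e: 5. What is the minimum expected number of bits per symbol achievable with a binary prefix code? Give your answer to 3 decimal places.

2.206 bits/symbol

Probabilities are the counts divided by 175.
Repeatedly combine the two least-probable nodes; the expected code length is the sum of the merged weights.
merge 1/35 + 31/175 → 36/175
merge 36/175 + 38/175 → 74/175
merge 44/175 + 57/175 → 101/175
merge 74/175 + 101/175 → 1
L = 36/175 + 74/175 + 101/175 + 1 = 386/175 ≈ 2.206 bits/symbol.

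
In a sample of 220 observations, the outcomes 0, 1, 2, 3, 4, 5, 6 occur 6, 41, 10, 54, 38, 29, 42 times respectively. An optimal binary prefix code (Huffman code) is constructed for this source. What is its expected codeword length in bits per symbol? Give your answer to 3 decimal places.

Probabilities are the counts divided by 220.
Repeatedly combine the two least-probable nodes; the expected code length is the sum of the merged weights.
merge 3/110 + 1/22 → 4/55
merge 4/55 + 29/220 → 9/44
merge 19/110 + 41/220 → 79/220
merge 21/110 + 9/44 → 87/220
merge 27/110 + 79/220 → 133/220
merge 87/220 + 133/220 → 1
L = 4/55 + 9/44 + 79/220 + 87/220 + 133/220 + 1 = 29/11 ≈ 2.636 bits/symbol.

2.636 bits/symbol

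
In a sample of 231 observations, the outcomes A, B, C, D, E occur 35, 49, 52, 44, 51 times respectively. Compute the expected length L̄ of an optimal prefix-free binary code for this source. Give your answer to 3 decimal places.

Probabilities are the counts divided by 231.
Repeatedly combine the two least-probable nodes; the expected code length is the sum of the merged weights.
merge 5/33 + 4/21 → 79/231
merge 7/33 + 17/77 → 100/231
merge 52/231 + 79/231 → 131/231
merge 100/231 + 131/231 → 1
L = 79/231 + 100/231 + 131/231 + 1 = 541/231 ≈ 2.342 bits/symbol.

2.342 bits/symbol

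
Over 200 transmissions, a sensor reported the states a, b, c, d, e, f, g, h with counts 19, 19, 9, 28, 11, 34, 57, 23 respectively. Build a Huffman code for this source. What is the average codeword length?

2.815 bits/symbol

Probabilities are the counts divided by 200.
Repeatedly combine the two least-probable nodes; the expected code length is the sum of the merged weights.
merge 9/200 + 11/200 → 1/10
merge 19/200 + 19/200 → 19/100
merge 1/10 + 23/200 → 43/200
merge 7/50 + 17/100 → 31/100
merge 19/100 + 43/200 → 81/200
merge 57/200 + 31/100 → 119/200
merge 81/200 + 119/200 → 1
L = 1/10 + 19/100 + 43/200 + 31/100 + 81/200 + 119/200 + 1 = 563/200 = 2.815 bits/symbol.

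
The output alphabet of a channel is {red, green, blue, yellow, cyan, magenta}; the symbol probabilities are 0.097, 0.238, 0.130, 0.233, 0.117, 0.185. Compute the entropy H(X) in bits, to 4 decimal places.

H = −Σ pᵢ log₂ pᵢ.
−0.097·log₂(0.097) = 0.3265
−0.238·log₂(0.238) = 0.4929
−0.130·log₂(0.130) = 0.3826
−0.233·log₂(0.233) = 0.4897
−0.117·log₂(0.117) = 0.3622
−0.185·log₂(0.185) = 0.4504
Sum ≈ 2.5042 → 2.5042 bits.

2.5042 bits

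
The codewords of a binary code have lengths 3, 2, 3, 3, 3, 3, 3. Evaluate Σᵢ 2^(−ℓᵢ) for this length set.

1

With common denominator 2^3 = 8: Σ 2^(−ℓᵢ) = 1/8 + 2/8 + 1/8 + 1/8 + 1/8 + 1/8 + 1/8 = 8/8 = 1.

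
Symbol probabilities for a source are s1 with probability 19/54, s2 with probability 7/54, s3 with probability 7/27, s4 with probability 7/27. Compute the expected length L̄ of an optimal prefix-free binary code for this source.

2 bits/symbol

Repeatedly combine the two least-probable nodes; the expected code length is the sum of the merged weights.
merge 7/54 + 7/27 → 7/18
merge 7/27 + 19/54 → 11/18
merge 7/18 + 11/18 → 1
L = 7/18 + 11/18 + 1 = 2 bits/symbol.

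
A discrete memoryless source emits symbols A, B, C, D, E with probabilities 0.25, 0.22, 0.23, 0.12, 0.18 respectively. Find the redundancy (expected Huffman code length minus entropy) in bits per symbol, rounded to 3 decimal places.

Entropy H = −Σ p log₂ p ≈ 2.2806 bits.
Huffman merges: 3/25+9/50→3/10; 11/50+23/100→9/20; 1/4+3/10→11/20; 9/20+11/20→1. L = 23/10 ≈ 2.3000.
L − H = 2.3000 − 2.2806 = 0.019 bits.

0.019 bits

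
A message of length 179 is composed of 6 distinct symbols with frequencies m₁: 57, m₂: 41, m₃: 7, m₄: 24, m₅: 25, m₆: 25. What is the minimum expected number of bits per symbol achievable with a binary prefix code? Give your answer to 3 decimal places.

Probabilities are the counts divided by 179.
Repeatedly combine the two least-probable nodes; the expected code length is the sum of the merged weights.
merge 7/179 + 24/179 → 31/179
merge 25/179 + 25/179 → 50/179
merge 31/179 + 41/179 → 72/179
merge 50/179 + 57/179 → 107/179
merge 72/179 + 107/179 → 1
L = 31/179 + 50/179 + 72/179 + 107/179 + 1 = 439/179 ≈ 2.453 bits/symbol.

2.453 bits/symbol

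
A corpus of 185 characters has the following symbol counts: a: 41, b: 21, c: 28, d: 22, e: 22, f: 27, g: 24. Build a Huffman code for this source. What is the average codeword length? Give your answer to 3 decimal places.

Probabilities are the counts divided by 185.
Repeatedly combine the two least-probable nodes; the expected code length is the sum of the merged weights.
merge 21/185 + 22/185 → 43/185
merge 22/185 + 24/185 → 46/185
merge 27/185 + 28/185 → 11/37
merge 41/185 + 43/185 → 84/185
merge 46/185 + 11/37 → 101/185
merge 84/185 + 101/185 → 1
L = 43/185 + 46/185 + 11/37 + 84/185 + 101/185 + 1 = 514/185 ≈ 2.778 bits/symbol.

2.778 bits/symbol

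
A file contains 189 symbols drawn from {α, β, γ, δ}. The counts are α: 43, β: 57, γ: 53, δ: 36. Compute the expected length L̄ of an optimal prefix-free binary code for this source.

Probabilities are the counts divided by 189.
Repeatedly combine the two least-probable nodes; the expected code length is the sum of the merged weights.
merge 4/21 + 43/189 → 79/189
merge 53/189 + 19/63 → 110/189
merge 79/189 + 110/189 → 1
L = 79/189 + 110/189 + 1 = 2 bits/symbol.

2 bits/symbol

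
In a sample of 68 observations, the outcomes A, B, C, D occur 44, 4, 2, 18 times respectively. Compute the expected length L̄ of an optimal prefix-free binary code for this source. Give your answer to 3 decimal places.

Probabilities are the counts divided by 68.
Repeatedly combine the two least-probable nodes; the expected code length is the sum of the merged weights.
merge 1/34 + 1/17 → 3/34
merge 3/34 + 9/34 → 6/17
merge 6/17 + 11/17 → 1
L = 3/34 + 6/17 + 1 = 49/34 ≈ 1.441 bits/symbol.

1.441 bits/symbol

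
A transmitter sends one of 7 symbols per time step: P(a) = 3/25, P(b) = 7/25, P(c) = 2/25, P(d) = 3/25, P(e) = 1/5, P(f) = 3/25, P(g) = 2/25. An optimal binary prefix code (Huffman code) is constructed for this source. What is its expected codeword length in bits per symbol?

Repeatedly combine the two least-probable nodes; the expected code length is the sum of the merged weights.
merge 2/25 + 2/25 → 4/25
merge 3/25 + 3/25 → 6/25
merge 3/25 + 4/25 → 7/25
merge 1/5 + 6/25 → 11/25
merge 7/25 + 7/25 → 14/25
merge 11/25 + 14/25 → 1
L = 4/25 + 6/25 + 7/25 + 11/25 + 14/25 + 1 = 67/25 = 2.68 bits/symbol.

2.68 bits/symbol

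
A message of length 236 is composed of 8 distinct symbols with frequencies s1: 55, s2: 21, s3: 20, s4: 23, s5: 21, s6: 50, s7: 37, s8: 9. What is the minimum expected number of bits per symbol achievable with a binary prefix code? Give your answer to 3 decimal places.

2.856 bits/symbol

Probabilities are the counts divided by 236.
Repeatedly combine the two least-probable nodes; the expected code length is the sum of the merged weights.
merge 9/236 + 5/59 → 29/236
merge 21/236 + 21/236 → 21/118
merge 23/236 + 29/236 → 13/59
merge 37/236 + 21/118 → 79/236
merge 25/118 + 13/59 → 51/118
merge 55/236 + 79/236 → 67/118
merge 51/118 + 67/118 → 1
L = 29/236 + 21/118 + 13/59 + 79/236 + 51/118 + 67/118 + 1 = 337/118 ≈ 2.856 bits/symbol.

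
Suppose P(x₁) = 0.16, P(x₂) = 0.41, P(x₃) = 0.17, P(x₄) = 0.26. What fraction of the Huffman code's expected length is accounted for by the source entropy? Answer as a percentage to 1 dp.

98.5%

Entropy H = −Σ p log₂ p ≈ 1.8903 bits.
Huffman merges: 4/25+17/100→33/100; 13/50+33/100→59/100; 41/100+59/100→1. L = 48/25 ≈ 1.9200.
Efficiency = H/L = 1.8903/1.9200 = 98.5%.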